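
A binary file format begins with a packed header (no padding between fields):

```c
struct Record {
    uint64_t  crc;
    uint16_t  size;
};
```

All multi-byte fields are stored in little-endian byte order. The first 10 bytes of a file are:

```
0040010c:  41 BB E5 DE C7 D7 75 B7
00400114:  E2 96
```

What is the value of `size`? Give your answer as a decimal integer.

38626

`size` follows `crc` (8 bytes), so it starts at byte offset 8 and occupies 2 bytes.
Bytes at offsets 8..9: E2 96.
In little-endian order the low byte comes first in memory.
Reassemble most-significant byte first: 96 E2 → 0x96E2.
0x96E2 = 38626.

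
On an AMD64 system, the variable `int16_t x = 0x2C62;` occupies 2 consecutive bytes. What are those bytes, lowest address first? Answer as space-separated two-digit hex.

Split into bytes (most-significant first): 2C 62.
In little-endian order the low byte comes first in memory.
So at ascending addresses the bytes are 62 2C.

62 2C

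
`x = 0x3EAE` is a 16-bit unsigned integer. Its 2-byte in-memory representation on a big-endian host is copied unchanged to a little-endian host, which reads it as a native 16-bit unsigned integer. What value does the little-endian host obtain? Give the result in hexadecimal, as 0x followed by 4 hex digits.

Stored big-endian, the bytes at ascending addresses are 3E AE.
Read back as little-endian, the first byte is least significant, giving 0xAE3E.

0xAE3E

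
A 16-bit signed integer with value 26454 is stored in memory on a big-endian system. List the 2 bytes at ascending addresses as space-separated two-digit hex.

26454 in hexadecimal, padded to 16 bits, is 0x6756.
Split into bytes (most-significant first): 67 56.
Big-endian stores the most-significant byte at the lowest address.
So the memory order matches the most-significant-first order: 67 56.

67 56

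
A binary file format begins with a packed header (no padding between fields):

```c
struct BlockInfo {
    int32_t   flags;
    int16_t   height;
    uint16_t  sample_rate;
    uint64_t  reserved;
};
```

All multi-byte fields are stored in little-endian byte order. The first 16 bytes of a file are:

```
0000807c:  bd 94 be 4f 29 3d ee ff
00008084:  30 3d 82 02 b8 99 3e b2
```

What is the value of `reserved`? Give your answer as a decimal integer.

12843872202902355248

`reserved` follows `flags` (4 B), `height` (2 B), `sample_rate` (2 B), so it starts at offset 4 + 2 + 2 = 8 and occupies 8 bytes.
Bytes at offsets 8..15: 30 3D 82 02 B8 99 3E B2.
In little-endian order the low byte comes first in memory.
Reassemble most-significant byte first: B2 3E 99 B8 02 82 3D 30 → 0xB23E99B802823D30.
0xB23E99B802823D30 = 12843872202902355248.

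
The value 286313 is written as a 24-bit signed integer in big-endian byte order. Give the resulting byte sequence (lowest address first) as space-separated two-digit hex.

286313 in hexadecimal, padded to 24 bits, is 0x045E69.
Split into bytes (most-significant first): 04 5E 69.
Big-endian: lowest address holds the most-significant byte.
So the memory order matches the most-significant-first order: 04 5E 69.

04 5E 69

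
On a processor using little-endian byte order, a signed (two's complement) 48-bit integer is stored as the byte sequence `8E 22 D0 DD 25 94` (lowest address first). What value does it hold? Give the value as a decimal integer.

Little-endian: lowest address holds the least-significant byte.
Reassemble most-significant byte first: 94 25 DD D0 22 8E → 0x9425DDD0228E.
Top bit is set, so as a signed 48-bit value this is 0x9425DDD0228E − 2^48 = -118584620604786.

-118584620604786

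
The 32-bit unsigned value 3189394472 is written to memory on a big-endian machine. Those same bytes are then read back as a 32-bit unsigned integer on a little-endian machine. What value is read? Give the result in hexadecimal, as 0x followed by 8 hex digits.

3189394472 in 32-bit hexadecimal is 0xBE1A4C28.
Stored big-endian, the bytes at ascending addresses are BE 1A 4C 28.
Read back as little-endian, the first byte is least significant, giving 0x284C1ABE.

0x284C1ABE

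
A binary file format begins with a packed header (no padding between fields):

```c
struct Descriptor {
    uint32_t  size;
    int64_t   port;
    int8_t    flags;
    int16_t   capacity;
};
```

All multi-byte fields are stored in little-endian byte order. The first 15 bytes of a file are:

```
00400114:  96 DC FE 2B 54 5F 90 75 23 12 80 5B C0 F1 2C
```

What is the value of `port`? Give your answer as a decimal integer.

6593289797975957332

`port` follows `size` (4 bytes), so it starts at byte offset 4 and occupies 8 bytes.
Bytes at offsets 4..11: 54 5F 90 75 23 12 80 5B.
Little-endian: lowest address holds the least-significant byte.
Reassemble most-significant byte first: 5B 80 12 23 75 90 5F 54 → 0x5B80122375905F54.
0x5B80122375905F54 = 6593289797975957332.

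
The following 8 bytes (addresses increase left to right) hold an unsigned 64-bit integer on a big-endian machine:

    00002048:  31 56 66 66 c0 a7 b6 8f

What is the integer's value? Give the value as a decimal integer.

In big-endian order the high byte comes first in memory.
The bytes are already most-significant first: 0x31566666C0A7B68F.
0x31566666C0A7B68F = 3555141547360499343.

3555141547360499343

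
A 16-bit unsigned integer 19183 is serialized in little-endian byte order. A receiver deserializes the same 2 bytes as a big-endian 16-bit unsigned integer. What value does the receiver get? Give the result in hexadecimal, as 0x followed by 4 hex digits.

19183 in 16-bit hexadecimal is 0x4AEF.
Stored little-endian, the bytes at ascending addresses are EF 4A.
Read back as big-endian, the last byte is least significant, giving 0xEF4A.

0xEF4A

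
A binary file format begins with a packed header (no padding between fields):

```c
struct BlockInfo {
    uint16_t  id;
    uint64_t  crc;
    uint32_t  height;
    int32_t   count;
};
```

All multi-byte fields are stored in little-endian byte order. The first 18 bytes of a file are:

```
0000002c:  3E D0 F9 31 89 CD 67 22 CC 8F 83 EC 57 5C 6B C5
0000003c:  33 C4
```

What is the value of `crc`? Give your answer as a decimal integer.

10361694671897965049

`crc` follows `id` (2 bytes), so it starts at byte offset 2 and occupies 8 bytes.
Bytes at offsets 2..9: F9 31 89 CD 67 22 CC 8F.
In little-endian order the low byte comes first in memory.
Reassemble most-significant byte first: 8F CC 22 67 CD 89 31 F9 → 0x8FCC2267CD8931F9.
0x8FCC2267CD8931F9 = 10361694671897965049.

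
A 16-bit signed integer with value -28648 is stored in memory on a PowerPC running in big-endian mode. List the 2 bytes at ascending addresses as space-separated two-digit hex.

90 18

Two's complement of -28648 in 16 bits: 28648 = 0x6FE8; invert → 0x9017; add 1 → 0x9018.
Split into bytes (most-significant first): 90 18.
In big-endian order the high byte comes first in memory.
So the memory order matches the most-significant-first order: 90 18.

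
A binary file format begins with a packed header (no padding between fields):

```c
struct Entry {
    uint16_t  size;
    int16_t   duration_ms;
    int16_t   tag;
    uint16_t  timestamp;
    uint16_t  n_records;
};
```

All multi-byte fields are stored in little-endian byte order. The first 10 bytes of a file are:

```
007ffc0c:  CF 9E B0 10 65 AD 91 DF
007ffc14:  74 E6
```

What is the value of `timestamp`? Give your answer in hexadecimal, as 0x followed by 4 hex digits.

`timestamp` follows `size` (2 B), `duration_ms` (2 B), `tag` (2 B), so it starts at offset 2 + 2 + 2 = 6 and occupies 2 bytes.
Bytes at offsets 6..7: 91 DF.
Little-endian stores the least-significant byte at the lowest address.
Reassemble most-significant byte first: DF 91 → 0xDF91.

0xDF91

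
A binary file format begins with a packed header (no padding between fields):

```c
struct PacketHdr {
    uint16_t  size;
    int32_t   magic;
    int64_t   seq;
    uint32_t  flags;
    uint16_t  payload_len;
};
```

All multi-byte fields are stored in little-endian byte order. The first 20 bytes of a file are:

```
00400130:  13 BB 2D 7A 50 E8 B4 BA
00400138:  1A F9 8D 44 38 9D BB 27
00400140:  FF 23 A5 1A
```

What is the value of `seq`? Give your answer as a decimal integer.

`seq` follows `size` (2 B), `magic` (4 B), so it starts at offset 2 + 4 = 6 and occupies 8 bytes.
Bytes at offsets 6..13: B4 BA 1A F9 8D 44 38 9D.
Little-endian stores the least-significant byte at the lowest address.
Reassemble most-significant byte first: 9D 38 44 8D F9 1A BA B4 → 0x9D38448DF91ABAB4.
Top bit is set, so as a signed 64-bit value this is 0x9D38448DF91ABAB4 − 2^64 = -7117863834498712908.

-7117863834498712908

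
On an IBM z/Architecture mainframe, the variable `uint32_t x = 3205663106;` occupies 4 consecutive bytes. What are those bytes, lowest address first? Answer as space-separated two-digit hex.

BF 12 89 82

3205663106 in hexadecimal, padded to 32 bits, is 0xBF128982.
Split into bytes (most-significant first): BF 12 89 82.
In big-endian order the high byte comes first in memory.
So the memory order matches the most-significant-first order: BF 12 89 82.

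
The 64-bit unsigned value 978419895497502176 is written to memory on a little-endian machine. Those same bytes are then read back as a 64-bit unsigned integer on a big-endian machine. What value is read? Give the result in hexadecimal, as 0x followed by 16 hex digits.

978419895497502176 in 64-bit hexadecimal is 0x0D940BB6084DADE0.
Stored little-endian, the bytes at ascending addresses are E0 AD 4D 08 B6 0B 94 0D.
Read back as big-endian, the last byte is least significant, giving 0xE0AD4D08B60B940D.

0xE0AD4D08B60B940D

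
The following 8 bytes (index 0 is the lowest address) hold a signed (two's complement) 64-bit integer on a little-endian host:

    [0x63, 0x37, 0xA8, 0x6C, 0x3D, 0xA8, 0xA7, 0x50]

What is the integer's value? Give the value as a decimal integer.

5811798825914349411

Little-endian: lowest address holds the least-significant byte.
Reassemble most-significant byte first: 50 A7 A8 3D 6C A8 37 63 → 0x50A7A83D6CA83763.
0x50A7A83D6CA83763 = 5811798825914349411.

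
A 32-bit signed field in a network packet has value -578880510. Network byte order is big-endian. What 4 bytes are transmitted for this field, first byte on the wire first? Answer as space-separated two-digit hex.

Two's complement of -578880510 in 32 bits: 578880510 = 0x228103FE; invert → 0xDD7EFC01; add 1 → 0xDD7EFC02.
Split into bytes (most-significant first): DD 7E FC 02.
In big-endian order the high byte comes first in memory.
So the memory order matches the most-significant-first order: DD 7E FC 02.

DD 7E FC 02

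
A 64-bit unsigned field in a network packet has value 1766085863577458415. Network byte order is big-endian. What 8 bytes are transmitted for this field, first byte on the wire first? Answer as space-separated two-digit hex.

18 82 65 BC 5D 5F 96 EF

1766085863577458415 in hexadecimal, padded to 64 bits, is 0x188265BC5D5F96EF.
Split into bytes (most-significant first): 18 82 65 BC 5D 5F 96 EF.
In big-endian order the high byte comes first in memory.
So the memory order matches the most-significant-first order: 18 82 65 BC 5D 5F 96 EF.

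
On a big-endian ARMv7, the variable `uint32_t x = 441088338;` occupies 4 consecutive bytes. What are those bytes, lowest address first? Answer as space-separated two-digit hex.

441088338 in hexadecimal, padded to 32 bits, is 0x1A4A7952.
Split into bytes (most-significant first): 1A 4A 79 52.
Big-endian: lowest address holds the most-significant byte.
So the memory order matches the most-significant-first order: 1A 4A 79 52.

1A 4A 79 52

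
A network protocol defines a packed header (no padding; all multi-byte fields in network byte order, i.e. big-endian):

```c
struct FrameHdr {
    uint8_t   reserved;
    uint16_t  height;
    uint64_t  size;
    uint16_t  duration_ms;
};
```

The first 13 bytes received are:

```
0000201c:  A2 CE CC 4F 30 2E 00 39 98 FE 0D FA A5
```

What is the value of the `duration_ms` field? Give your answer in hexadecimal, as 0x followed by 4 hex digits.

`duration_ms` follows `reserved` (1 B), `height` (2 B), `size` (8 B), so it starts at offset 1 + 2 + 8 = 11 and occupies 2 bytes.
Bytes at offsets 11..12: FA A5.
In big-endian order the high byte comes first in memory.
The bytes are already most-significant first: 0xFAA5.

0xFAA5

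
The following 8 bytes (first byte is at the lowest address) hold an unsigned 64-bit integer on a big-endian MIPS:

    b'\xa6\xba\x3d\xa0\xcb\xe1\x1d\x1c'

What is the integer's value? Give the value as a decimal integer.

Big-endian: lowest address holds the most-significant byte.
The bytes are already most-significant first: 0xA6BA3DA0CBE11D1C.
0xA6BA3DA0CBE11D1C = 12013982716788808988.

12013982716788808988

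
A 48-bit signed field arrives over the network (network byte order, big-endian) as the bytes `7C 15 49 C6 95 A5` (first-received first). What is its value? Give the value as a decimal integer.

Big-endian stores the most-significant byte at the lowest address.
The bytes are already most-significant first: 0x7C1549C695A5.
0x7C1549C695A5 = 136430873908645.

136430873908645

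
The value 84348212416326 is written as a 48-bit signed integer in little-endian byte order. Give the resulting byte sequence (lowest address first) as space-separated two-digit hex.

46 0F 3D D9 B6 4C

84348212416326 in hexadecimal, padded to 48 bits, is 0x4CB6D93D0F46.
Split into bytes (most-significant first): 4C B6 D9 3D 0F 46.
Little-endian stores the least-significant byte at the lowest address.
So at ascending addresses the bytes are 46 0F 3D D9 B6 4C.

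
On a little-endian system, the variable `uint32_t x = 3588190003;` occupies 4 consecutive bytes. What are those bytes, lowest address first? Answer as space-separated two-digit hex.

3588190003 in hexadecimal, padded to 32 bits, is 0xD5DF6F33.
Split into bytes (most-significant first): D5 DF 6F 33.
In little-endian order the low byte comes first in memory.
So at ascending addresses the bytes are 33 6F DF D5.

33 6F DF D5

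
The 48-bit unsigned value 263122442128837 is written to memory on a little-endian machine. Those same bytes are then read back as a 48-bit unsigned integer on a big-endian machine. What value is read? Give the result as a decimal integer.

263122442128837 in 48-bit hexadecimal is 0xEF4EF7B20DC5.
Stored little-endian, the bytes at ascending addresses are C5 0D B2 F7 4E EF.
Read back as big-endian, the last byte is least significant, giving 0xC50DB2F74EEF.
0xC50DB2F74EEF = 216662627798767.

216662627798767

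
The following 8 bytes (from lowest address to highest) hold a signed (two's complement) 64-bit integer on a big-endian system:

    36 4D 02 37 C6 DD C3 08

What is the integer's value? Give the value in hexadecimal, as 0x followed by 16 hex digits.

0x364D0237C6DDC308

Big-endian stores the most-significant byte at the lowest address.
The bytes are already most-significant first: 0x364D0237C6DDC308.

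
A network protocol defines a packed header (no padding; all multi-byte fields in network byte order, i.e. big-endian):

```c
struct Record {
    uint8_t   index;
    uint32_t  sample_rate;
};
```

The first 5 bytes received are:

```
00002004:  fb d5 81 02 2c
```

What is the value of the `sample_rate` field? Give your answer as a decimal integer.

3582001708

`sample_rate` follows `index` (1 byte), so it starts at byte offset 1 and occupies 4 bytes.
Bytes at offsets 1..4: D5 81 02 2C.
Big-endian: lowest address holds the most-significant byte.
The bytes are already most-significant first: 0xD581022C.
0xD581022C = 3582001708.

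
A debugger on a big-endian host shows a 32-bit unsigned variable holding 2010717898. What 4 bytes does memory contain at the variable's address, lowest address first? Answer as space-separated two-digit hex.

77 D9 1E CA

2010717898 in hexadecimal, padded to 32 bits, is 0x77D91ECA.
Split into bytes (most-significant first): 77 D9 1E CA.
Big-endian stores the most-significant byte at the lowest address.
So the memory order matches the most-significant-first order: 77 D9 1E CA.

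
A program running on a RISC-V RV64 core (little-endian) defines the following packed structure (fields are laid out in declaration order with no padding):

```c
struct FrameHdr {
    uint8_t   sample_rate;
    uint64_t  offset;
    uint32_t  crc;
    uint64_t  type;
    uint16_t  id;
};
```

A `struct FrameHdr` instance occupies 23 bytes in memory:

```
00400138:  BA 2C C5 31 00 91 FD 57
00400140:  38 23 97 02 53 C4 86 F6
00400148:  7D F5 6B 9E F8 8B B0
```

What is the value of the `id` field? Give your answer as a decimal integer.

45195

`id` follows `sample_rate` (1 B), `offset` (8 B), `crc` (4 B), `type` (8 B), so it starts at offset 1 + 8 + 4 + 8 = 21 and occupies 2 bytes.
Bytes at offsets 21..22: 8B B0.
Little-endian: lowest address holds the least-significant byte.
Reassemble most-significant byte first: B0 8B → 0xB08B.
0xB08B = 45195.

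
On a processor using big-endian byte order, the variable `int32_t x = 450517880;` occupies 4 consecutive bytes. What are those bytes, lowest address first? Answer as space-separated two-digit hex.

450517880 in hexadecimal, padded to 32 bits, is 0x1ADA5B78.
Split into bytes (most-significant first): 1A DA 5B 78.
In big-endian order the high byte comes first in memory.
So the memory order matches the most-significant-first order: 1A DA 5B 78.

1A DA 5B 78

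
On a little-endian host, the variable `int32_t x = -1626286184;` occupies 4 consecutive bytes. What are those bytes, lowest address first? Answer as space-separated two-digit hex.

Two's complement of -1626286184 in 32 bits: 1626286184 = 0x60EF2868; invert → 0x9F10D797; add 1 → 0x9F10D798.
Split into bytes (most-significant first): 9F 10 D7 98.
Little-endian: lowest address holds the least-significant byte.
So at ascending addresses the bytes are 98 D7 10 9F.

98 D7 10 9F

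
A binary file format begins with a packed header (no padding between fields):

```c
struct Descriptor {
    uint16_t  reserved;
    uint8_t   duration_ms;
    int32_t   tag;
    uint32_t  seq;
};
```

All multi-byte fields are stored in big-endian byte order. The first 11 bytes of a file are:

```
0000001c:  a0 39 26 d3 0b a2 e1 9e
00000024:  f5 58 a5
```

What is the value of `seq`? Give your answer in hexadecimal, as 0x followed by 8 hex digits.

0x9EF558A5

`seq` follows `reserved` (2 B), `duration_ms` (1 B), `tag` (4 B), so it starts at offset 2 + 1 + 4 = 7 and occupies 4 bytes.
Bytes at offsets 7..10: 9E F5 58 A5.
Big-endian: lowest address holds the most-significant byte.
The bytes are already most-significant first: 0x9EF558A5.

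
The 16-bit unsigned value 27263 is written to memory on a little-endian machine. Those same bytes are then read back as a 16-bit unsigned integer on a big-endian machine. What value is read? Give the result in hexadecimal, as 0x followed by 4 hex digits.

0x7F6A

27263 in 16-bit hexadecimal is 0x6A7F.
Stored little-endian, the bytes at ascending addresses are 7F 6A.
Read back as big-endian, the last byte is least significant, giving 0x7F6A.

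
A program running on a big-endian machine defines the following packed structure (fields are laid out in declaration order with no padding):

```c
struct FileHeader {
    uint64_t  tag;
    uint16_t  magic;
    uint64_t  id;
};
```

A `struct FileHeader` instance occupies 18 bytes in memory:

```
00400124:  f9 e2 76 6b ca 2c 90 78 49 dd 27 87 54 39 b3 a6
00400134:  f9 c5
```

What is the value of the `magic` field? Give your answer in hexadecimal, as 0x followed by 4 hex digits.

0x49DD

`magic` follows `tag` (8 bytes), so it starts at byte offset 8 and occupies 2 bytes.
Bytes at offsets 8..9: 49 DD.
In big-endian order the high byte comes first in memory.
The bytes are already most-significant first: 0x49DD.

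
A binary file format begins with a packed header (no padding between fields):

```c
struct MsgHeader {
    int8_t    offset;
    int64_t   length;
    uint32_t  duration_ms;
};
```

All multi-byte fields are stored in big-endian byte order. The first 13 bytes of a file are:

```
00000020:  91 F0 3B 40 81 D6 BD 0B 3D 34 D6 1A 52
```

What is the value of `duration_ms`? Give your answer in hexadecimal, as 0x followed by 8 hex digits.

0x34D61A52

`duration_ms` follows `offset` (1 B), `length` (8 B), so it starts at offset 1 + 8 = 9 and occupies 4 bytes.
Bytes at offsets 9..12: 34 D6 1A 52.
In big-endian order the high byte comes first in memory.
The bytes are already most-significant first: 0x34D61A52.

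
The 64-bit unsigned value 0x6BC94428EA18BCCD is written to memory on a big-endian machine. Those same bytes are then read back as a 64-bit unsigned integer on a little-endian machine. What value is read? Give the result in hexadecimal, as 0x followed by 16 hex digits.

Stored big-endian, the bytes at ascending addresses are 6B C9 44 28 EA 18 BC CD.
Read back as little-endian, the first byte is least significant, giving 0xCDBC18EA2844C96B.

0xCDBC18EA2844C96B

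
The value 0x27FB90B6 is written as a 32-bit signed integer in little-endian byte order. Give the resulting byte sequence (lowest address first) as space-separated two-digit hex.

Split into bytes (most-significant first): 27 FB 90 B6.
Little-endian stores the least-significant byte at the lowest address.
So at ascending addresses the bytes are B6 90 FB 27.

B6 90 FB 27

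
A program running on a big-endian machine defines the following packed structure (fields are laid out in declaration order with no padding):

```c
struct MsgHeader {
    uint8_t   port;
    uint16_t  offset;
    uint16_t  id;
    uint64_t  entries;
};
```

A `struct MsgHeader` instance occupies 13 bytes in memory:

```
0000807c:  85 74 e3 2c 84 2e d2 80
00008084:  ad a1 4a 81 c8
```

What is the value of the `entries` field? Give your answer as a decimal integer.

`entries` follows `port` (1 B), `offset` (2 B), `id` (2 B), so it starts at offset 1 + 2 + 2 = 5 and occupies 8 bytes.
Bytes at offsets 5..12: 2E D2 80 AD A1 4A 81 C8.
In big-endian order the high byte comes first in memory.
The bytes are already most-significant first: 0x2ED280ADA14A81C8.
0x2ED280ADA14A81C8 = 3373900554077635016.

3373900554077635016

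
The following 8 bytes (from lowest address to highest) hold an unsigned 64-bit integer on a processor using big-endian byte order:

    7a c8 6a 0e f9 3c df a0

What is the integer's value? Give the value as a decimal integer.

8847438080512941984

Big-endian: lowest address holds the most-significant byte.
The bytes are already most-significant first: 0x7AC86A0EF93CDFA0.
0x7AC86A0EF93CDFA0 = 8847438080512941984.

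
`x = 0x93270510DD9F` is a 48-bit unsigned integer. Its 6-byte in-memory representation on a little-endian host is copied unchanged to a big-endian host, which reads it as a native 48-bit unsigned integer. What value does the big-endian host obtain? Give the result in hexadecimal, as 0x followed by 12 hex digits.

0x9FDD10052793

Stored little-endian, the bytes at ascending addresses are 9F DD 10 05 27 93.
Read back as big-endian, the last byte is least significant, giving 0x9FDD10052793.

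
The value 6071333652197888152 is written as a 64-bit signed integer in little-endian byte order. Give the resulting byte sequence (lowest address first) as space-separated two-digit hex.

98 50 21 14 CA B5 41 54

6071333652197888152 in hexadecimal, padded to 64 bits, is 0x5441B5CA14215098.
Split into bytes (most-significant first): 54 41 B5 CA 14 21 50 98.
In little-endian order the low byte comes first in memory.
So at ascending addresses the bytes are 98 50 21 14 CA B5 41 54.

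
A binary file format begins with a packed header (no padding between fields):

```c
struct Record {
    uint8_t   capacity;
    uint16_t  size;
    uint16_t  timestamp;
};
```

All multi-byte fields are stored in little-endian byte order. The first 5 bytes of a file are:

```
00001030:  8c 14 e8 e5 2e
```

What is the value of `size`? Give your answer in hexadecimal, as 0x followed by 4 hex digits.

`size` follows `capacity` (1 byte), so it starts at byte offset 1 and occupies 2 bytes.
Bytes at offsets 1..2: 14 E8.
In little-endian order the low byte comes first in memory.
Reassemble most-significant byte first: E8 14 → 0xE814.

0xE814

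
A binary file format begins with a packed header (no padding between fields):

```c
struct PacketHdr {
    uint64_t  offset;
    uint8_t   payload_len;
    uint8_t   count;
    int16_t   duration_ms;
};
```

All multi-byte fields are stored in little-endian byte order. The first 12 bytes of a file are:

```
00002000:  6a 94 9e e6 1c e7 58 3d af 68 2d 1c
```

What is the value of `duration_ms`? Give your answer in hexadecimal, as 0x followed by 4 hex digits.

`duration_ms` follows `offset` (8 B), `payload_len` (1 B), `count` (1 B), so it starts at offset 8 + 1 + 1 = 10 and occupies 2 bytes.
Bytes at offsets 10..11: 2D 1C.
Little-endian: lowest address holds the least-significant byte.
Reassemble most-significant byte first: 1C 2D → 0x1C2D.

0x1C2D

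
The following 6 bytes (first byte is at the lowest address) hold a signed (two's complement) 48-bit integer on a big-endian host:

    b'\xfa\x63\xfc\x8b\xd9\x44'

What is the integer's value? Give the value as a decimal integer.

Big-endian: lowest address holds the most-significant byte.
The bytes are already most-significant first: 0xFA63FC8BD944.
Top bit is set, so as a signed 48-bit value this is 0xFA63FC8BD944 − 2^48 = -6167630980796.

-6167630980796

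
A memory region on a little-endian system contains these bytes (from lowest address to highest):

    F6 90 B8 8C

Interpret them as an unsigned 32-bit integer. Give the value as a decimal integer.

2360905974

In little-endian order the low byte comes first in memory.
Reassemble most-significant byte first: 8C B8 90 F6 → 0x8CB890F6.
0x8CB890F6 = 2360905974.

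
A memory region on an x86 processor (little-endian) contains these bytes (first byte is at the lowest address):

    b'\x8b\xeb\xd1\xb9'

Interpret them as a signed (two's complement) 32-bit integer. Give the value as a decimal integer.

-1177425013

Little-endian: lowest address holds the least-significant byte.
Reassemble most-significant byte first: B9 D1 EB 8B → 0xB9D1EB8B.
Top bit is set, so as a signed 32-bit value this is 0xB9D1EB8B − 2^32 = -1177425013.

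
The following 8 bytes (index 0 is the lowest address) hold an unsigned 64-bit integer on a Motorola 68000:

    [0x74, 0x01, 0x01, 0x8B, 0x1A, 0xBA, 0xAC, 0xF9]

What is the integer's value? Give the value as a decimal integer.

8358964080336874745

Big-endian: lowest address holds the most-significant byte.
The bytes are already most-significant first: 0x7401018B1ABAACF9.
0x7401018B1ABAACF9 = 8358964080336874745.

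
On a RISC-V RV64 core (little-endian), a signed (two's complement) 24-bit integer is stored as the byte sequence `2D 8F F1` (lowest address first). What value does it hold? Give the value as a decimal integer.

-946387

Little-endian stores the least-significant byte at the lowest address.
Reassemble most-significant byte first: F1 8F 2D → 0xF18F2D.
Top bit is set, so as a signed 24-bit value this is 0xF18F2D − 2^24 = -946387.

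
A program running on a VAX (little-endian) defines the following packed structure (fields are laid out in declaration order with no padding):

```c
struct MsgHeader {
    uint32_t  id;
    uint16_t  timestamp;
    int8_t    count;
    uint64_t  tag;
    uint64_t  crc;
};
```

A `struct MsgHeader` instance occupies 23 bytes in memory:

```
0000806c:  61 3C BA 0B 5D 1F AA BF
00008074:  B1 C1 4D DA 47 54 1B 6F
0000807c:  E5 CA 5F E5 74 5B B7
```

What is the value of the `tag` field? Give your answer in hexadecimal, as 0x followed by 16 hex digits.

`tag` follows `id` (4 B), `timestamp` (2 B), `count` (1 B), so it starts at offset 4 + 2 + 1 = 7 and occupies 8 bytes.
Bytes at offsets 7..14: BF B1 C1 4D DA 47 54 1B.
Little-endian stores the least-significant byte at the lowest address.
Reassemble most-significant byte first: 1B 54 47 DA 4D C1 B1 BF → 0x1B5447DA4DC1B1BF.

0x1B5447DA4DC1B1BF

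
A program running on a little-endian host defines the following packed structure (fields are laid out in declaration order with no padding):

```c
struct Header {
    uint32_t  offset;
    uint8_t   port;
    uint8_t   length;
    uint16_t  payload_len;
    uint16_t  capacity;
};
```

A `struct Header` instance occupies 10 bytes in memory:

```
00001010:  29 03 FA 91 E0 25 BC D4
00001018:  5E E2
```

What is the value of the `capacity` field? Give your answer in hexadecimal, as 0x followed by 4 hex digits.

`capacity` follows `offset` (4 B), `port` (1 B), `length` (1 B), `payload_len` (2 B), so it starts at offset 4 + 1 + 1 + 2 = 8 and occupies 2 bytes.
Bytes at offsets 8..9: 5E E2.
In little-endian order the low byte comes first in memory.
Reassemble most-significant byte first: E2 5E → 0xE25E.

0xE25E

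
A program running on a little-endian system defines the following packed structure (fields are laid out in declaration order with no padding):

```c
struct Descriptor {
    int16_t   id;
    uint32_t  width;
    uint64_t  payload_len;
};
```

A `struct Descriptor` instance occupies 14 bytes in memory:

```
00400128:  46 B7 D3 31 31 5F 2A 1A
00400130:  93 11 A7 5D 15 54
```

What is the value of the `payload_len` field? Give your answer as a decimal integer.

6058851845832645162

`payload_len` follows `id` (2 B), `width` (4 B), so it starts at offset 2 + 4 = 6 and occupies 8 bytes.
Bytes at offsets 6..13: 2A 1A 93 11 A7 5D 15 54.
In little-endian order the low byte comes first in memory.
Reassemble most-significant byte first: 54 15 5D A7 11 93 1A 2A → 0x54155DA711931A2A.
0x54155DA711931A2A = 6058851845832645162.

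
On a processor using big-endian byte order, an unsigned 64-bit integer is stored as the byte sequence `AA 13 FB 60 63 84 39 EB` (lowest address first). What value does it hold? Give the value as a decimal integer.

12255415402410293739

Big-endian: lowest address holds the most-significant byte.
The bytes are already most-significant first: 0xAA13FB60638439EB.
0xAA13FB60638439EB = 12255415402410293739.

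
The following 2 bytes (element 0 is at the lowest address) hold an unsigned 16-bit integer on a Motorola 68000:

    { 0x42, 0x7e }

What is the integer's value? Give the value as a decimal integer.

In big-endian order the high byte comes first in memory.
The bytes are already most-significant first: 0x427E.
0x427E = 17022.

17022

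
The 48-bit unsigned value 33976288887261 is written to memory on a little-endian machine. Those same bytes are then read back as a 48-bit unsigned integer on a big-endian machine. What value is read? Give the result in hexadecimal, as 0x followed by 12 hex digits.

0xDD41A1B8E61E

33976288887261 in 48-bit hexadecimal is 0x1EE6B8A141DD.
Stored little-endian, the bytes at ascending addresses are DD 41 A1 B8 E6 1E.
Read back as big-endian, the last byte is least significant, giving 0xDD41A1B8E61E.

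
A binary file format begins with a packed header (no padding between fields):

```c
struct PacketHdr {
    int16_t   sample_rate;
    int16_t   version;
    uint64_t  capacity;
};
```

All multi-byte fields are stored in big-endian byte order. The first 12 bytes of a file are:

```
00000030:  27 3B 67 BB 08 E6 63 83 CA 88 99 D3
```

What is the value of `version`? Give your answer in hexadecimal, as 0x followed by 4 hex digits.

0x67BB

`version` follows `sample_rate` (2 bytes), so it starts at byte offset 2 and occupies 2 bytes.
Bytes at offsets 2..3: 67 BB.
Big-endian: lowest address holds the most-significant byte.
The bytes are already most-significant first: 0x67BB.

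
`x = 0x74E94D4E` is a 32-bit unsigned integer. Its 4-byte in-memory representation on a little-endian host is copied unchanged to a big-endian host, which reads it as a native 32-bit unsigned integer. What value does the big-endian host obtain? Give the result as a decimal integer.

Stored little-endian, the bytes at ascending addresses are 4E 4D E9 74.
Read back as big-endian, the last byte is least significant, giving 0x4E4DE974.
0x4E4DE974 = 1313728884.

1313728884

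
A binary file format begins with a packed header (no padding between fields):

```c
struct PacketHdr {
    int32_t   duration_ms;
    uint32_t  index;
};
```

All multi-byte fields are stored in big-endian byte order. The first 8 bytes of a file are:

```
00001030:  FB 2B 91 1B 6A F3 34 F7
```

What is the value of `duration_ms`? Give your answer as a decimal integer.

`duration_ms` is the first field, at byte offset 0, occupying 4 bytes.
Bytes at offsets 0..3: FB 2B 91 1B.
Big-endian stores the most-significant byte at the lowest address.
The bytes are already most-significant first: 0xFB2B911B.
Top bit is set, so as a signed 32-bit value this is 0xFB2B911B − 2^32 = -81030885.

-81030885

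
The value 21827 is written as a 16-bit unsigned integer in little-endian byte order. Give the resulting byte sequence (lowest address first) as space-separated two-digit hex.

21827 in hexadecimal, padded to 16 bits, is 0x5543.
Split into bytes (most-significant first): 55 43.
In little-endian order the low byte comes first in memory.
So at ascending addresses the bytes are 43 55.

43 55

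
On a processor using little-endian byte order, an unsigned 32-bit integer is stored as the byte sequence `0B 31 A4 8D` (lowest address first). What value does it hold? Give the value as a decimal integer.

2376347915

Little-endian stores the least-significant byte at the lowest address.
Reassemble most-significant byte first: 8D A4 31 0B → 0x8DA4310B.
0x8DA4310B = 2376347915.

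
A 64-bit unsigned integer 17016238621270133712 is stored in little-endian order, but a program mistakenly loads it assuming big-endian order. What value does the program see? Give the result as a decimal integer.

17016238621270133712 in 64-bit hexadecimal is 0xEC25D2DEC216CBD0.
Stored little-endian, the bytes at ascending addresses are D0 CB 16 C2 DE D2 25 EC.
Read back as big-endian, the last byte is least significant, giving 0xD0CB16C2DED225EC.
0xD0CB16C2DED225EC = 15045144006379054572.

15045144006379054572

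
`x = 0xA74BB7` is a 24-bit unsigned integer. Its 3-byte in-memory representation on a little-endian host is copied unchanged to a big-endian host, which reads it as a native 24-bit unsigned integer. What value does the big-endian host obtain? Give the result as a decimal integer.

Stored little-endian, the bytes at ascending addresses are B7 4B A7.
Read back as big-endian, the last byte is least significant, giving 0xB74BA7.
0xB74BA7 = 12012455.

12012455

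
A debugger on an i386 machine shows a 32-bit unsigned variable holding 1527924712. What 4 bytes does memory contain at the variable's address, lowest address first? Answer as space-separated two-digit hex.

1527924712 in hexadecimal, padded to 32 bits, is 0x5B1247E8.
Split into bytes (most-significant first): 5B 12 47 E8.
Little-endian: lowest address holds the least-significant byte.
So at ascending addresses the bytes are E8 47 12 5B.

E8 47 12 5B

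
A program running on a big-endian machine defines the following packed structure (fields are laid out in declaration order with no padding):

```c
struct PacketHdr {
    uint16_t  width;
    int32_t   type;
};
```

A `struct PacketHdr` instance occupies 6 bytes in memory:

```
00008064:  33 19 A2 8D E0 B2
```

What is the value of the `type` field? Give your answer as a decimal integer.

`type` follows `width` (2 bytes), so it starts at byte offset 2 and occupies 4 bytes.
Bytes at offsets 2..5: A2 8D E0 B2.
Big-endian stores the most-significant byte at the lowest address.
The bytes are already most-significant first: 0xA28DE0B2.
Top bit is set, so as a signed 32-bit value this is 0xA28DE0B2 − 2^32 = -1567760206.

-1567760206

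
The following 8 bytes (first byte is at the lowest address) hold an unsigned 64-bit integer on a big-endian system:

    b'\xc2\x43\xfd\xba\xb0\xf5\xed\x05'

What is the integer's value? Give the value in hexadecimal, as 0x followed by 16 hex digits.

0xC243FDBAB0F5ED05

Big-endian stores the most-significant byte at the lowest address.
The bytes are already most-significant first: 0xC243FDBAB0F5ED05.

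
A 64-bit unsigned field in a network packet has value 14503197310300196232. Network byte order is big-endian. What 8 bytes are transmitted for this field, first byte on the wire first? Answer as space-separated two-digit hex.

14503197310300196232 in hexadecimal, padded to 64 bits, is 0xC945B51CCBD80D88.
Split into bytes (most-significant first): C9 45 B5 1C CB D8 0D 88.
Big-endian: lowest address holds the most-significant byte.
So the memory order matches the most-significant-first order: C9 45 B5 1C CB D8 0D 88.

C9 45 B5 1C CB D8 0D 88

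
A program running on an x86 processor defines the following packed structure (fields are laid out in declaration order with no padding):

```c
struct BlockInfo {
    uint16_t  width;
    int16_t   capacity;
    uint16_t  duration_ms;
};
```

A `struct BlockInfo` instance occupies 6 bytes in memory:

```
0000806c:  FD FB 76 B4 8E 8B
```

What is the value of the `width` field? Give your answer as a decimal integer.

`width` is the first field, at byte offset 0, occupying 2 bytes.
Bytes at offsets 0..1: FD FB.
Little-endian stores the least-significant byte at the lowest address.
Reassemble most-significant byte first: FB FD → 0xFBFD.
0xFBFD = 64509.

64509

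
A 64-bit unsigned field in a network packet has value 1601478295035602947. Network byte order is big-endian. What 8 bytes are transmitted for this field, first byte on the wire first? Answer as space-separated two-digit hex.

16 39 98 06 3B 18 68 03

1601478295035602947 in hexadecimal, padded to 64 bits, is 0x163998063B186803.
Split into bytes (most-significant first): 16 39 98 06 3B 18 68 03.
Big-endian: lowest address holds the most-significant byte.
So the memory order matches the most-significant-first order: 16 39 98 06 3B 18 68 03.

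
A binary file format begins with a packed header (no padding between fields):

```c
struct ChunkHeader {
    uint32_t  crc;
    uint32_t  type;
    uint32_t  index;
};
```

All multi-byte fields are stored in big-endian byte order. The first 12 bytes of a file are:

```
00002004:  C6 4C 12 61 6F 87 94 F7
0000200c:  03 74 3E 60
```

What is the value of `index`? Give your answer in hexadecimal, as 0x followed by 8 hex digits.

`index` follows `crc` (4 B), `type` (4 B), so it starts at offset 4 + 4 = 8 and occupies 4 bytes.
Bytes at offsets 8..11: 03 74 3E 60.
In big-endian order the high byte comes first in memory.
The bytes are already most-significant first: 0x03743E60.

0x03743E60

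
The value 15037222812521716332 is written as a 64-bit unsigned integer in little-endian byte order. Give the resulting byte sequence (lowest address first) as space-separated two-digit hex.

15037222812521716332 in hexadecimal, padded to 64 bits, is 0xD0AEF27A34C1DA6C.
Split into bytes (most-significant first): D0 AE F2 7A 34 C1 DA 6C.
In little-endian order the low byte comes first in memory.
So at ascending addresses the bytes are 6C DA C1 34 7A F2 AE D0.

6C DA C1 34 7A F2 AE D0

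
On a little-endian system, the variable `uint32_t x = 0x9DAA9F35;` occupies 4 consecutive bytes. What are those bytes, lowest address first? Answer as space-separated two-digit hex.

Split into bytes (most-significant first): 9D AA 9F 35.
In little-endian order the low byte comes first in memory.
So at ascending addresses the bytes are 35 9F AA 9D.

35 9F AA 9D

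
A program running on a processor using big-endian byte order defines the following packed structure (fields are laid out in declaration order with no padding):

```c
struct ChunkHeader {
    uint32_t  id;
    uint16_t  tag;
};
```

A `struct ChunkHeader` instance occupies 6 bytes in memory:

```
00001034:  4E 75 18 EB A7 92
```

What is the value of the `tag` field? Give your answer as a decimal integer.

42898

`tag` follows `id` (4 bytes), so it starts at byte offset 4 and occupies 2 bytes.
Bytes at offsets 4..5: A7 92.
In big-endian order the high byte comes first in memory.
The bytes are already most-significant first: 0xA792.
0xA792 = 42898.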